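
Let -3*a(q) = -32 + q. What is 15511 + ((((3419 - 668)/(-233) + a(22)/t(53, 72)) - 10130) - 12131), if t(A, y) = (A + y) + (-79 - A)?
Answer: -33087851/4893 ≈ -6762.3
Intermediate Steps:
a(q) = 32/3 - q/3 (a(q) = -(-32 + q)/3 = 32/3 - q/3)
t(A, y) = -79 + y
15511 + ((((3419 - 668)/(-233) + a(22)/t(53, 72)) - 10130) - 12131) = 15511 + ((((3419 - 668)/(-233) + (32/3 - 1/3*22)/(-79 + 72)) - 10130) - 12131) = 15511 + (((2751*(-1/233) + (32/3 - 22/3)/(-7)) - 10130) - 12131) = 15511 + (((-2751/233 + (10/3)*(-1/7)) - 10130) - 12131) = 15511 + (((-2751/233 - 10/21) - 10130) - 12131) = 15511 + ((-60101/4893 - 10130) - 12131) = 15511 + (-49626191/4893 - 12131) = 15511 - 108983174/4893 = -33087851/4893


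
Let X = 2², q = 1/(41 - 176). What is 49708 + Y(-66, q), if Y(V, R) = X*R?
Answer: 6710576/135 ≈ 49708.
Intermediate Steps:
q = -1/135 (q = 1/(-135) = -1/135 ≈ -0.0074074)
X = 4
Y(V, R) = 4*R
49708 + Y(-66, q) = 49708 + 4*(-1/135) = 49708 - 4/135 = 6710576/135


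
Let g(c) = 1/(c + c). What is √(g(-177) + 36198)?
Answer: √4536188214/354 ≈ 190.26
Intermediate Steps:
g(c) = 1/(2*c)
√(g(-177) + 36198) = √((½)/(-177) + 36198) = √((½)*(-1/177) + 36198) = √(-1/354 + 36198) = √(12814091/354) = √4536188214/354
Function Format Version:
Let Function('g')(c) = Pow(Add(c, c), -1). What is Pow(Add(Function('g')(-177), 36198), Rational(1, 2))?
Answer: Mul(Rational(1, 354), Pow(4536188214, Rational(1, 2))) ≈ 190.26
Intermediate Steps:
Function('g')(c) = Mul(Rational(1, 2), Pow(c, -1)) (Function('g')(c) = Pow(Mul(2, c), -1) = Mul(Rational(1, 2), Pow(c, -1)))
Pow(Add(Function('g')(-177), 36198), Rational(1, 2)) = Pow(Add(Mul(Rational(1, 2), Pow(-177, -1)), 36198), Rational(1, 2)) = Pow(Add(Mul(Rational(1, 2), Rational(-1, 177)), 36198), Rational(1, 2)) = Pow(Add(Rational(-1, 354), 36198), Rational(1, 2)) = Pow(Rational(12814091, 354), Rational(1, 2)) = Mul(Rational(1, 354), Pow(4536188214, Rational(1, 2)))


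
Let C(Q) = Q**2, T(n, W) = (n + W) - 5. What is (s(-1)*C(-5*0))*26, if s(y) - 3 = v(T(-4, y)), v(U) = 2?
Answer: 0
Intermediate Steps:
T(n, W) = -5 + W + n (T(n, W) = (W + n) - 5 = -5 + W + n)
s(y) = 5 (s(y) = 3 + 2 = 5)
(s(-1)*C(-5*0))*26 = (5*(-5*0)**2)*26 = (5*0**2)*26 = (5*0)*26 = 0*26 = 0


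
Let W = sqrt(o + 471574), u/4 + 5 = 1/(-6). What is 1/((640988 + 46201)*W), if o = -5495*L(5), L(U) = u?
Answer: sqrt(1316559)/603149908434 ≈ 1.9024e-9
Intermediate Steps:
u = -62/3 (u = -20 + 4/(-6) = -20 + 4*(-1/6) = -20 - 2/3 = -62/3 ≈ -20.667)
L(U) = -62/3
o = 340690/3 (o = -5495*(-62/3) = 340690/3 ≈ 1.1356e+5)
W = 2*sqrt(1316559)/3 (W = sqrt(340690/3 + 471574) = sqrt(1755412/3) = 2*sqrt(1316559)/3 ≈ 764.94)
1/((640988 + 46201)*W) = 1/((640988 + 46201)*((2*sqrt(1316559)/3))) = (sqrt(1316559)/877706)/687189 = sqrt(1316559)/603149908434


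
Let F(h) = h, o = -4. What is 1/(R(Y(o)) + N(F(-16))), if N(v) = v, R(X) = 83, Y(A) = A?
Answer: 1/67 ≈ 0.014925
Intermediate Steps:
1/(R(Y(o)) + N(F(-16))) = 1/(83 - 16) = 1/67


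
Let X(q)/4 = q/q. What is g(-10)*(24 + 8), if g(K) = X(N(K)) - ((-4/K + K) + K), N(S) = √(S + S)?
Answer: 3776/5 ≈ 755.20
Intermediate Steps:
N(S) = √2*√S (N(S) = √(2*S) = √2*√S)
X(q) = 4 (X(q) = 4*(q/q) = 4*1 = 4)
g(K) = 4 - 2*K + 4/K (g(K) = 4 - ((-4/K + K) + K) = 4 - ((K - 4/K) + K) = 4 - (-4/K + 2*K) = 4 + (-2*K + 4/K) = 4 - 2*K + 4/K)
g(-10)*(24 + 8) = (4 - 2*(-10) + 4/(-10))*(24 + 8) = (4 + 20 + 4*(-⅒))*32 = (4 + 20 - ⅖)*32 = (118/5)*32 = 3776/5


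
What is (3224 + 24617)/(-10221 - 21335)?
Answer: -27841/31556 ≈ -0.88227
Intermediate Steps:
(3224 + 24617)/(-10221 - 21335) = 27841/(-31556) = 27841*(-1/31556) = -27841/31556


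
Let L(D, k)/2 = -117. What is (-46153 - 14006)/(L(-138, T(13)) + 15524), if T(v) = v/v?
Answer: -5469/1390 ≈ -3.9345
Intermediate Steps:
T(v) = 1
L(D, k) = -234 (L(D, k) = 2*(-117) = -234)
(-46153 - 14006)/(L(-138, T(13)) + 15524) = (-46153 - 14006)/(-234 + 15524) = -60159/15290 = -60159*1/15290 = -5469/1390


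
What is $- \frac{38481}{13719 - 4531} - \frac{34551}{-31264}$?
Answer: $- \frac{221403849}{71813408} \approx -3.083$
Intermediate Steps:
$- \frac{38481}{13719 - 4531} - \frac{34551}{-31264} = - \frac{38481}{9188} - - \frac{34551}{31264} = \left(-38481\right) \frac{1}{9188} + \frac{34551}{31264} = - \frac{38481}{9188} + \frac{34551}{31264} = - \frac{221403849}{71813408}$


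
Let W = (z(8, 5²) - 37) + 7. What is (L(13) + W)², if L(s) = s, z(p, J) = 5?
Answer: 144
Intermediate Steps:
W = -25 (W = (5 - 37) + 7 = -32 + 7 = -25)
(L(13) + W)² = (13 - 25)² = (-12)² = 144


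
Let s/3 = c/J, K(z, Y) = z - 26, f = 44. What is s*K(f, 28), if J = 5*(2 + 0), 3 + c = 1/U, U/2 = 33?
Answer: -1773/110 ≈ -16.118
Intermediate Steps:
U = 66 (U = 2*33 = 66)
c = -197/66 (c = -3 + 1/66 = -197/66 ≈ -2.9848)
J = 10 (J = 5*2 = 10)
K(z, Y) = -26 + z
s = -197/220 (s = 3*(-197/66/10) = 3*(-197/66*⅒) = 3*(-197/660) = -197/220 ≈ -0.89545)
s*K(f, 28) = -197*(-26 + 44)/220 = -197/220*18 = -1773/110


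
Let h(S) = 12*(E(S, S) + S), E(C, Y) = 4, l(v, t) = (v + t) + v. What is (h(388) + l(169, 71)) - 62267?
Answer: -57154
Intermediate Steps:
l(v, t) = t + 2*v (l(v, t) = (t + v) + v = t + 2*v)
h(S) = 48 + 12*S (h(S) = 12*(4 + S) = 48 + 12*S)
(h(388) + l(169, 71)) - 62267 = ((48 + 12*388) + (71 + 2*169)) - 62267 = ((48 + 4656) + (71 + 338)) - 62267 = (4704 + 409) - 62267 = 5113 - 62267 = -57154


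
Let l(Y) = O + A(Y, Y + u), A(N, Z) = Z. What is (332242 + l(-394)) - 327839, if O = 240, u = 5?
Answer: 4254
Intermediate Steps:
l(Y) = 245 + Y (l(Y) = 240 + (Y + 5) = 240 + (5 + Y) = 245 + Y)
(332242 + l(-394)) - 327839 = (332242 + (245 - 394)) - 327839 = (332242 - 149) - 327839 = 332093 - 327839 = 4254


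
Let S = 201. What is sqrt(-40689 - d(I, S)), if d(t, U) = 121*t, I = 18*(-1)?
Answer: 3*I*sqrt(4279) ≈ 196.24*I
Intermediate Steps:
I = -18
sqrt(-40689 - d(I, S)) = sqrt(-40689 - 121*(-18)) = sqrt(-40689 - 1*(-2178)) = sqrt(-40689 + 2178) = sqrt(-38511) = 3*I*sqrt(4279)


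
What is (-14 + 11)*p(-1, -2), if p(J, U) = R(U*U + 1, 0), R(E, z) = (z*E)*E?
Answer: 0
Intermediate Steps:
R(E, z) = z*E**2 (R(E, z) = (E*z)*E = z*E**2)
p(J, U) = 0 (p(J, U) = 0*(U*U + 1)**2 = 0*(U**2 + 1)**2 = 0*(1 + U**2)**2 = 0)
(-14 + 11)*p(-1, -2) = (-14 + 11)*0 = -3*0 = 0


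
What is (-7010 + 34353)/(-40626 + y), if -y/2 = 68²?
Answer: -27343/49874 ≈ -0.54824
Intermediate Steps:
y = -9248 (y = -2*68² = -2*4624 = -9248)
(-7010 + 34353)/(-40626 + y) = (-7010 + 34353)/(-40626 - 9248) = 27343/(-49874) = 27343*(-1/49874) = -27343/49874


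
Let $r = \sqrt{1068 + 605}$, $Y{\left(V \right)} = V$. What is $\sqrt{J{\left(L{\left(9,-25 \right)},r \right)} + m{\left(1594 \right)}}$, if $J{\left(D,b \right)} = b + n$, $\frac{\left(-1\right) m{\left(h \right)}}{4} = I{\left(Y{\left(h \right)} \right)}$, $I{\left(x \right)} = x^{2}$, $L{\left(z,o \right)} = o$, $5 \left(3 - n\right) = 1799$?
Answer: $\frac{\sqrt{-254092520 + 25 \sqrt{1673}}}{5} \approx 3188.1 i$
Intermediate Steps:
$n = - \frac{1784}{5}$ ($n = 3 - \frac{1799}{5} = - \frac{1784}{5} \approx -356.8$)
$r = \sqrt{1673} \approx 40.902$
$m{\left(h \right)} = - 4 h^{2}$
$J{\left(D,b \right)} = - \frac{1784}{5} + b$ ($J{\left(D,b \right)} = b - \frac{1784}{5} = - \frac{1784}{5} + b$)
$\sqrt{J{\left(L{\left(9,-25 \right)},r \right)} + m{\left(1594 \right)}} = \sqrt{\left(- \frac{1784}{5} + \sqrt{1673}\right) - 4 \cdot 1594^{2}} = \sqrt{\left(- \frac{1784}{5} + \sqrt{1673}\right) - 10163344} = \sqrt{- \frac{50818504}{5} + \sqrt{1673}}$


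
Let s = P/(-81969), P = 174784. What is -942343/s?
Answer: 77242913367/174784 ≈ 4.4193e+5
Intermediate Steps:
s = -174784/81969 (s = 174784/(-81969) = 174784*(-1/81969) = -174784/81969 ≈ -2.1323)
-942343/s = -942343/(-174784/81969) = -942343*(-81969/174784) = 77242913367/174784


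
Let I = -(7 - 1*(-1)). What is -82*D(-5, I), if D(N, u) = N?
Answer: 410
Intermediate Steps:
I = -8 (I = -(7 + 1) = -1*8 = -8)
-82*D(-5, I) = -82*(-5) = 410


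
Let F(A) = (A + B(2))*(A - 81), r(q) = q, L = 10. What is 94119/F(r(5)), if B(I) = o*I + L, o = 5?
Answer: -94119/1900 ≈ -49.536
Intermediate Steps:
B(I) = 10 + 5*I (B(I) = 5*I + 10 = 10 + 5*I)
F(A) = (-81 + A)*(20 + A) (F(A) = (A + (10 + 5*2))*(A - 81) = (A + (10 + 10))*(-81 + A) = (A + 20)*(-81 + A) = (20 + A)*(-81 + A) = (-81 + A)*(20 + A))
94119/F(r(5)) = 94119/(-1620 + 5**2 - 61*5) = 94119/(-1620 + 25 - 305) = 94119/(-1900) = 94119*(-1/1900) = -94119/1900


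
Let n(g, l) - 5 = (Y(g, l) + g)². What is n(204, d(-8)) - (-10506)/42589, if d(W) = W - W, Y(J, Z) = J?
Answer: 7089758747/42589 ≈ 1.6647e+5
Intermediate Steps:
d(W) = 0
n(g, l) = 5 + 4*g² (n(g, l) = 5 + (g + g)² = 5 + (2*g)² = 5 + 4*g²)
n(204, d(-8)) - (-10506)/42589 = (5 + 4*204²) - (-10506)/42589 = (5 + 4*41616) - (-10506)/42589 = (5 + 166464) - 1*(-10506/42589) = 166469 + 10506/42589 = 7089758747/42589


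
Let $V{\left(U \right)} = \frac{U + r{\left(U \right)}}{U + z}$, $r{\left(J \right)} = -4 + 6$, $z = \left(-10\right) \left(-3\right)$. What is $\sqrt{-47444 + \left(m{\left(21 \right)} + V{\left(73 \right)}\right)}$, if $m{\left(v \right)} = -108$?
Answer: $\frac{i \sqrt{504471443}}{103} \approx 218.06 i$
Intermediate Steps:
$z = 30$
$r{\left(J \right)} = 2$
$V{\left(U \right)} = \frac{2 + U}{30 + U}$ ($V{\left(U \right)} = \frac{U + 2}{U + 30} = \frac{2 + U}{30 + U}$)
$\sqrt{-47444 + \left(m{\left(21 \right)} + V{\left(73 \right)}\right)} = \sqrt{-47444 - \left(108 - \frac{2 + 73}{30 + 73}\right)} = \sqrt{-47444 - \left(108 - \frac{1}{103} \cdot 75\right)} = \sqrt{-47444 + \left(-108 + \frac{1}{103} \cdot 75\right)} = \sqrt{-47444 + \left(-108 + \frac{75}{103}\right)} = \sqrt{-47444 - \frac{11049}{103}} = \sqrt{- \frac{4897781}{103}} = \frac{i \sqrt{504471443}}{103}$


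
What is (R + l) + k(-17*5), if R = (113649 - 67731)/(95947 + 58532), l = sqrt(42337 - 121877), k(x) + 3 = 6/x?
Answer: -714039/257465 + 2*I*sqrt(19885) ≈ -2.7733 + 282.03*I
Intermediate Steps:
k(x) = -3 + 6/x
l = 2*I*sqrt(19885) (l = sqrt(-79540) = 2*I*sqrt(19885) ≈ 282.03*I)
R = 15306/51493 (R = 45918/154479 = 45918*(1/154479) = 15306/51493 ≈ 0.29724)
(R + l) + k(-17*5) = (15306/51493 + 2*I*sqrt(19885)) + (-3 + 6/((-17*5))) = (15306/51493 + 2*I*sqrt(19885)) + (-3 + 6/(-85)) = (15306/51493 + 2*I*sqrt(19885)) + (-3 + 6*(-1/85)) = (15306/51493 + 2*I*sqrt(19885)) + (-3 - 6/85) = (15306/51493 + 2*I*sqrt(19885)) - 261/85 = -714039/257465 + 2*I*sqrt(19885)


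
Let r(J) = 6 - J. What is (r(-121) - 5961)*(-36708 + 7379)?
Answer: 171105386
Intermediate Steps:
(r(-121) - 5961)*(-36708 + 7379) = ((6 - 1*(-121)) - 5961)*(-36708 + 7379) = ((6 + 121) - 5961)*(-29329) = (127 - 5961)*(-29329) = -5834*(-29329) = 171105386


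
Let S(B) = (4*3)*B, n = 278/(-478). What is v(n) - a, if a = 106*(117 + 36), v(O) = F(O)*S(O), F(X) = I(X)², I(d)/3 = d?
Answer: -221696869194/13651919 ≈ -16239.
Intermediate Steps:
I(d) = 3*d
n = -139/239 (n = 278*(-1/478) = -139/239 ≈ -0.58159)
S(B) = 12*B
F(X) = 9*X² (F(X) = (3*X)² = 9*X²)
v(O) = 108*O³ (v(O) = (9*O²)*(12*O) = 108*O³)
a = 16218 (a = 106*153 = 16218)
v(n) - a = 108*(-139/239)³ - 1*16218 = 108*(-2685619/13651919) - 16218 = -290046852/13651919 - 16218 = -221696869194/13651919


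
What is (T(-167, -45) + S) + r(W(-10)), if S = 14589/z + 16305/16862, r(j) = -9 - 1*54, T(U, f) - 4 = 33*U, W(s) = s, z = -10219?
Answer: -959861552383/172312778 ≈ -5570.5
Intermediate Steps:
T(U, f) = 4 + 33*U
r(j) = -63 (r(j) = -9 - 54 = -63)
S = -79378923/172312778 (S = 14589/(-10219) + 16305/16862 = 14589*(-1/10219) + 16305*(1/16862) = -14589/10219 + 16305/16862 = -79378923/172312778 ≈ -0.46067)
(T(-167, -45) + S) + r(W(-10)) = ((4 + 33*(-167)) - 79378923/172312778) - 63 = ((4 - 5511) - 79378923/172312778) - 63 = (-5507 - 79378923/172312778) - 63 = -949005847369/172312778 - 63 = -959861552383/172312778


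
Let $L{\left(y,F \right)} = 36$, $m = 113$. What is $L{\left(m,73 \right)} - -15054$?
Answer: $15090$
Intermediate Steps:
$L{\left(m,73 \right)} - -15054 = 36 - -15054 = 36 + 15054 = 15090$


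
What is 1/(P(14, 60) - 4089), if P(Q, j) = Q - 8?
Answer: -1/4083 ≈ -0.00024492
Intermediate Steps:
P(Q, j) = -8 + Q
1/(P(14, 60) - 4089) = 1/((-8 + 14) - 4089) = 1/(6 - 4089) = 1/(-4083) = -1/4083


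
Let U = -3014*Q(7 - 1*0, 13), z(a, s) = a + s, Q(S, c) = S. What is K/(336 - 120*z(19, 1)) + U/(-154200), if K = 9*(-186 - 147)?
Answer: 21070153/13261200 ≈ 1.5889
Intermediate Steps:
K = -2997 (K = 9*(-333) = -2997)
U = -21098 (U = -3014*(7 - 1*0) = -3014*(7 + 0) = -3014*7 = -21098)
K/(336 - 120*z(19, 1)) + U/(-154200) = -2997/(336 - 120*(19 + 1)) - 21098/(-154200) = -2997/(336 - 120*20) - 21098*(-1/154200) = -2997/(336 - 2400) + 10549/77100 = -2997/(-2064) + 10549/77100 = -2997*(-1/2064) + 10549/77100 = 999/688 + 10549/77100 = 21070153/13261200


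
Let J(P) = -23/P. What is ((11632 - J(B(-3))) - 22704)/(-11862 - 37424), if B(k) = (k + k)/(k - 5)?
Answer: 16562/73929 ≈ 0.22403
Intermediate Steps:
B(k) = 2*k/(-5 + k) (B(k) = (2*k)/(-5 + k) = 2*k/(-5 + k))
((11632 - J(B(-3))) - 22704)/(-11862 - 37424) = ((11632 - (-23)/(2*(-3)/(-5 - 3))) - 22704)/(-11862 - 37424) = ((11632 - (-23)/(2*(-3)/(-8))) - 22704)/(-49286) = ((11632 - (-23)/(2*(-3)*(-⅛))) - 22704)*(-1/49286) = ((11632 - (-23)/¾) - 22704)*(-1/49286) = ((11632 - (-23)*4/3) - 22704)*(-1/49286) = ((11632 - 1*(-92/3)) - 22704)*(-1/49286) = ((11632 + 92/3) - 22704)*(-1/49286) = (34988/3 - 22704)*(-1/49286) = -33124/3*(-1/49286) = 16562/73929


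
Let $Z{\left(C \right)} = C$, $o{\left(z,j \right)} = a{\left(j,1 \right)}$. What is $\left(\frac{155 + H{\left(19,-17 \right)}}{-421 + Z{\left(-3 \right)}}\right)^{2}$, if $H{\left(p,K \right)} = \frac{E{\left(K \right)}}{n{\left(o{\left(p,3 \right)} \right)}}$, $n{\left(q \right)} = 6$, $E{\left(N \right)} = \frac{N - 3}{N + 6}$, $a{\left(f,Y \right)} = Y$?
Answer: $\frac{26265625}{195776064} \approx 0.13416$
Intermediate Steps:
$o{\left(z,j \right)} = 1$
$E{\left(N \right)} = \frac{-3 + N}{6 + N}$
$H{\left(p,K \right)} = \frac{-3 + K}{6 \left(6 + K\right)}$ ($H{\left(p,K \right)} = \frac{\frac{1}{6 + K} \left(-3 + K\right)}{6} = \frac{-3 + K}{6 + K} \frac{1}{6} = \frac{-3 + K}{6 \left(6 + K\right)}$)
$\left(\frac{155 + H{\left(19,-17 \right)}}{-421 + Z{\left(-3 \right)}}\right)^{2} = \left(\frac{155 + \frac{-3 - 17}{6 \left(6 - 17\right)}}{-421 - 3}\right)^{2} = \left(\frac{155 + \frac{1}{6} \frac{1}{-11} \left(-20\right)}{-424}\right)^{2} = \left(\left(155 + \frac{1}{6} \left(- \frac{1}{11}\right) \left(-20\right)\right) \left(- \frac{1}{424}\right)\right)^{2} = \left(\left(155 + \frac{10}{33}\right) \left(- \frac{1}{424}\right)\right)^{2} = \left(\frac{5125}{33} \left(- \frac{1}{424}\right)\right)^{2} = \left(- \frac{5125}{13992}\right)^{2} = \frac{26265625}{195776064}$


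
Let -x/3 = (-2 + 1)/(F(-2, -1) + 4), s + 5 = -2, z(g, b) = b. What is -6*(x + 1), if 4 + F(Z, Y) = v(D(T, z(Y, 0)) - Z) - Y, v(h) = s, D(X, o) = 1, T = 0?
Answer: -3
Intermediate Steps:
s = -7 (s = -5 - 2 = -7)
v(h) = -7
F(Z, Y) = -11 - Y (F(Z, Y) = -4 + (-7 - Y) = -11 - Y)
x = -½ (x = -3*(-2 + 1)/((-11 - 1*(-1)) + 4) = -(-3)/((-11 + 1) + 4) = -(-3)/(-10 + 4) = -(-3)/(-6) = -(-3)*(-1)/6 = -3*⅙ = -½ ≈ -0.50000)
-6*(x + 1) = -6*(-½ + 1) = -6*½ = -3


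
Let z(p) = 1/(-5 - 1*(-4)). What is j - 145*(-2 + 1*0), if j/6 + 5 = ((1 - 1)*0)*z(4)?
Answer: 260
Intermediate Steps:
z(p) = -1 (z(p) = 1/(-5 + 4) = 1/(-1) = -1)
j = -30 (j = -30 + 6*(((1 - 1)*0)*(-1)) = -30 + 6*((0*0)*(-1)) = -30 + 6*(0*(-1)) = -30 + 6*0 = -30 + 0 = -30)
j - 145*(-2 + 1*0) = -30 - 145*(-2 + 1*0) = -30 - 145*(-2 + 0) = -30 - 145*(-2) = -30 + 290 = 260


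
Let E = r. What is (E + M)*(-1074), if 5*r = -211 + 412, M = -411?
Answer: 1991196/5 ≈ 3.9824e+5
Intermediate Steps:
r = 201/5 (r = (-211 + 412)/5 = (⅕)*201 = 201/5 ≈ 40.200)
E = 201/5 ≈ 40.200
(E + M)*(-1074) = (201/5 - 411)*(-1074) = -1854/5*(-1074) = 1991196/5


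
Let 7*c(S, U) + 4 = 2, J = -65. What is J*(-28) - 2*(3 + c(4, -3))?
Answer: 12702/7 ≈ 1814.6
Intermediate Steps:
c(S, U) = -2/7 (c(S, U) = -4/7 + (⅐)*2 = -4/7 + 2/7 = -2/7)
J*(-28) - 2*(3 + c(4, -3)) = -65*(-28) - 2*(3 - 2/7) = 1820 - 2*19/7 = 1820 - 38/7 = 12702/7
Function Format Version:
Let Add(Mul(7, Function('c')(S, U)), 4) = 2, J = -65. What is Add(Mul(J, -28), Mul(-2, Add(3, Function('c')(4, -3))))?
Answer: Rational(12702, 7) ≈ 1814.6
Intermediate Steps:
Function('c')(S, U) = Rational(-2, 7) (Function('c')(S, U) = Add(Rational(-4, 7), Mul(Rational(1, 7), 2)) = Add(Rational(-4, 7), Rational(2, 7)) = Rational(-2, 7))
Add(Mul(J, -28), Mul(-2, Add(3, Function('c')(4, -3)))) = Add(Mul(-65, -28), Mul(-2, Add(3, Rational(-2, 7)))) = Add(1820, Mul(-2, Rational(19, 7))) = Add(1820, Rational(-38, 7)) = Rational(12702, 7)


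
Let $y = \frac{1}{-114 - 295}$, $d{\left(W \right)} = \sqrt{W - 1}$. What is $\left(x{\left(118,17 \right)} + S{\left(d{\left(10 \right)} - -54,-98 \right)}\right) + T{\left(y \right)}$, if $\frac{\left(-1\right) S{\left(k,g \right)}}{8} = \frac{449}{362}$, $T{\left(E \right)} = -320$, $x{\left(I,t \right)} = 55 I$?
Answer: $\frac{1114974}{181} \approx 6160.1$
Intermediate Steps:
$d{\left(W \right)} = \sqrt{-1 + W}$
$y = - \frac{1}{409}$ ($y = \frac{1}{-409} = - \frac{1}{409} \approx -0.002445$)
$S{\left(k,g \right)} = - \frac{1796}{181}$ ($S{\left(k,g \right)} = - 8 \cdot \frac{449}{362} = - 8 \cdot 449 \cdot \frac{1}{362} = \left(-8\right) \frac{449}{362} = - \frac{1796}{181}$)
$\left(x{\left(118,17 \right)} + S{\left(d{\left(10 \right)} - -54,-98 \right)}\right) + T{\left(y \right)} = \left(55 \cdot 118 - \frac{1796}{181}\right) - 320 = \left(6490 - \frac{1796}{181}\right) - 320 = \frac{1172894}{181} - 320 = \frac{1114974}{181}$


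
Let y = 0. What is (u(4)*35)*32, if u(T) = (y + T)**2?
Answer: 17920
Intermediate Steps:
u(T) = T**2 (u(T) = (0 + T)**2 = T**2)
(u(4)*35)*32 = (4**2*35)*32 = (16*35)*32 = 560*32 = 17920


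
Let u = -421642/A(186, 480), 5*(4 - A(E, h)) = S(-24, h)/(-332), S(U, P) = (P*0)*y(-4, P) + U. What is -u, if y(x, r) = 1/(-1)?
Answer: 87490715/827 ≈ 1.0579e+5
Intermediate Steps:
y(x, r) = -1
S(U, P) = U (S(U, P) = (P*0)*(-1) + U = 0*(-1) + U = 0 + U = U)
A(E, h) = 1654/415 (A(E, h) = 4 - (-24)/(5*(-332)) = 4 - (-24)*(-1)/(5*332) = 4 - ⅕*6/83 = 4 - 6/415 = 1654/415)
u = -87490715/827 (u = -421642/1654/415 = -421642*415/1654 = -87490715/827 ≈ -1.0579e+5)
-u = -1*(-87490715/827) = 87490715/827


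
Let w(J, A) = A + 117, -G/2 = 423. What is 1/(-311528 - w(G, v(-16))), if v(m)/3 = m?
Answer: -1/311597 ≈ -3.2093e-6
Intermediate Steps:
G = -846 (G = -2*423 = -846)
v(m) = 3*m
w(J, A) = 117 + A
1/(-311528 - w(G, v(-16))) = 1/(-311528 - (117 + 3*(-16))) = 1/(-311528 - (117 - 48)) = 1/(-311528 - 1*69) = 1/(-311528 - 69) = 1/(-311597) = -1/311597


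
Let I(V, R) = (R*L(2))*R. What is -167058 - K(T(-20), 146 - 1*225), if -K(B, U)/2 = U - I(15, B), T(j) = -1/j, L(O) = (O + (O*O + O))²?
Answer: -4180408/25 ≈ -1.6722e+5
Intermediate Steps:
L(O) = (O² + 2*O)² (L(O) = (O + (O² + O))² = (O + (O + O²))² = (O² + 2*O)²)
I(V, R) = 64*R² (I(V, R) = (R*(2²*(2 + 2)²))*R = (R*(4*4²))*R = (R*(4*16))*R = (R*64)*R = (64*R)*R = 64*R²)
K(B, U) = -2*U + 128*B² (K(B, U) = -2*(U - 64*B²) = -2*U + 128*B²)
-167058 - K(T(-20), 146 - 1*225) = -167058 - (-2*(146 - 1*225) + 128*(-1/(-20))²) = -167058 - (-2*(146 - 225) + 128*(-1*(-1/20))²) = -167058 - (-2*(-79) + 128*(1/20)²) = -167058 - (158 + 128*(1/400)) = -167058 - (158 + 8/25) = -167058 - 1*3958/25 = -167058 - 3958/25 = -4180408/25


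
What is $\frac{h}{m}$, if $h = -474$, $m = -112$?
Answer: $\frac{237}{56} \approx 4.2321$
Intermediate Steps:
$\frac{h}{m} = - \frac{474}{-112} = \left(-474\right) \left(- \frac{1}{112}\right) = \frac{237}{56}$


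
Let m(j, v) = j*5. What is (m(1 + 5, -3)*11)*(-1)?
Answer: -330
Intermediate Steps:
m(j, v) = 5*j
(m(1 + 5, -3)*11)*(-1) = ((5*(1 + 5))*11)*(-1) = ((5*6)*11)*(-1) = (30*11)*(-1) = 330*(-1) = -330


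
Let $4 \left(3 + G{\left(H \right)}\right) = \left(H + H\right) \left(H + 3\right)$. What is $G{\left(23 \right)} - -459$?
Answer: $755$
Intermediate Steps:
$G{\left(H \right)} = -3 + \frac{H \left(3 + H\right)}{2}$ ($G{\left(H \right)} = -3 + \frac{\left(H + H\right) \left(H + 3\right)}{4} = -3 + \frac{2 H \left(3 + H\right)}{4} = -3 + \frac{H \left(3 + H\right)}{2}$)
$G{\left(23 \right)} - -459 = \left(-3 + \frac{23^{2}}{2} + \frac{3}{2} \cdot 23\right) - -459 = \left(-3 + \frac{1}{2} \cdot 529 + \frac{69}{2}\right) + 459 = \left(-3 + \frac{529}{2} + \frac{69}{2}\right) + 459 = 296 + 459 = 755$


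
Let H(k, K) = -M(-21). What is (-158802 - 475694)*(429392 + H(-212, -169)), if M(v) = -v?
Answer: -272434182016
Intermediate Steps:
H(k, K) = -21 (H(k, K) = -(-1)*(-21) = -1*21 = -21)
(-158802 - 475694)*(429392 + H(-212, -169)) = (-158802 - 475694)*(429392 - 21) = -634496*429371 = -272434182016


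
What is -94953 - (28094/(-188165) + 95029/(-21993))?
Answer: -392926720568158/4138312845 ≈ -94949.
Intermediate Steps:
-94953 - (28094/(-188165) + 95029/(-21993)) = -94953 - (28094*(-1/188165) + 95029*(-1/21993)) = -94953 - (-28094/188165 - 95029/21993) = -94953 - 1*(-18499003127/4138312845) = -94953 + 18499003127/4138312845 = -392926720568158/4138312845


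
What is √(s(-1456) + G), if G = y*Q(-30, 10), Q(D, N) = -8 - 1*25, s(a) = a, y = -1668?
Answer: 2*√13397 ≈ 231.49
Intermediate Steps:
Q(D, N) = -33 (Q(D, N) = -8 - 25 = -33)
G = 55044 (G = -1668*(-33) = 55044)
√(s(-1456) + G) = √(-1456 + 55044) = √53588 = 2*√13397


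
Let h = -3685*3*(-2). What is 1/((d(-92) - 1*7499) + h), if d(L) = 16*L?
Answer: 1/13139 ≈ 7.6109e-5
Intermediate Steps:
h = 22110 (h = -(-22110) = -3685*(-6) = 22110)
1/((d(-92) - 1*7499) + h) = 1/((16*(-92) - 1*7499) + 22110) = 1/((-1472 - 7499) + 22110) = 1/(-8971 + 22110) = 1/13139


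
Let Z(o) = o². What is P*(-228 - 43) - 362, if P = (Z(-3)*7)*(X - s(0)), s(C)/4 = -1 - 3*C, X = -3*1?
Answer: -17435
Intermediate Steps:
X = -3
s(C) = -4 - 12*C (s(C) = 4*(-1 - 3*C) = -4 - 12*C)
P = 63 (P = ((-3)²*7)*(-3 - (-4 - 12*0)) = (9*7)*(-3 - (-4 + 0)) = 63*(-3 - 1*(-4)) = 63*(-3 + 4) = 63*1 = 63)
P*(-228 - 43) - 362 = 63*(-228 - 43) - 362 = 63*(-271) - 362 = -17073 - 362 = -17435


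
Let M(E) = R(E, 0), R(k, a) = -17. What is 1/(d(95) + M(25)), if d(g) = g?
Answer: 1/78 ≈ 0.012821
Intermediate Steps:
M(E) = -17
1/(d(95) + M(25)) = 1/(95 - 17) = 1/78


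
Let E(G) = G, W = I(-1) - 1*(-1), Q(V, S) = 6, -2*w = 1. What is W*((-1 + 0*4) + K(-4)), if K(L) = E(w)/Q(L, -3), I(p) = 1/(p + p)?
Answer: -13/24 ≈ -0.54167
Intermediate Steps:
w = -1/2 (w = -1/2*1 = -1/2 ≈ -0.50000)
I(p) = 1/(2*p)
W = 1/2 (W = (1/2)/(-1) - 1*(-1) = (1/2)*(-1) + 1 = -1/2 + 1 = 1/2 ≈ 0.50000)
K(L) = -1/12 (K(L) = -1/2/6 = -1/2*1/6 = -1/12)
W*((-1 + 0*4) + K(-4)) = ((-1 + 0*4) - 1/12)/2 = ((-1 + 0) - 1/12)/2 = (-1 - 1/12)/2 = (1/2)*(-13/12) = -13/24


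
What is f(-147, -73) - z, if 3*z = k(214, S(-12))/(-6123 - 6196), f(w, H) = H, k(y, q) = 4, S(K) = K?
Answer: -2697857/36957 ≈ -73.000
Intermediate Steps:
z = -4/36957 (z = (4/(-6123 - 6196))/3 = (4/(-12319))/3 = (4*(-1/12319))/3 = (1/3)*(-4/12319) = -4/36957 ≈ -0.00010823)
f(-147, -73) - z = -73 - 1*(-4/36957) = -73 + 4/36957 = -2697857/36957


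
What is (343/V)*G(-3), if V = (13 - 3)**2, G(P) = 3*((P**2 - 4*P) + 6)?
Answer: 27783/100 ≈ 277.83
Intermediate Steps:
G(P) = 18 - 12*P + 3*P**2 (G(P) = 3*(6 + P**2 - 4*P) = 18 - 12*P + 3*P**2)
V = 100 (V = 10**2 = 100)
(343/V)*G(-3) = (343/100)*(18 - 12*(-3) + 3*(-3)**2) = (343*(1/100))*(18 + 36 + 3*9) = 343*(18 + 36 + 27)/100 = (343/100)*81 = 27783/100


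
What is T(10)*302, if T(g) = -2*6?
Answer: -3624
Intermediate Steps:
T(g) = -12
T(10)*302 = -12*302 = -3624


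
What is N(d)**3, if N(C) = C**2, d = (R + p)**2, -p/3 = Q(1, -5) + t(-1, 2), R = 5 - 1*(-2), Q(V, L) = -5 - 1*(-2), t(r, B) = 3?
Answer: 13841287201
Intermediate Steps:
Q(V, L) = -3 (Q(V, L) = -5 + 2 = -3)
R = 7 (R = 5 + 2 = 7)
p = 0 (p = -3*(-3 + 3) = -3*0 = 0)
d = 49 (d = (7 + 0)**2 = 7**2 = 49)
N(d)**3 = (49**2)**3 = 2401**3 = 13841287201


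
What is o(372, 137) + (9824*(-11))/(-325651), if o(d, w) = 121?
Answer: 39511835/325651 ≈ 121.33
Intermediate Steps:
o(372, 137) + (9824*(-11))/(-325651) = 121 + (9824*(-11))/(-325651) = 121 - 108064*(-1/325651) = 121 + 108064/325651 = 39511835/325651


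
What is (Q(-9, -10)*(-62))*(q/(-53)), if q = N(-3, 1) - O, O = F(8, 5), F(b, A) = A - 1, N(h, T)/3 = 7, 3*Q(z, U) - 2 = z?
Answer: -7378/159 ≈ -46.403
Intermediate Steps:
Q(z, U) = ⅔ + z/3
N(h, T) = 21 (N(h, T) = 3*7 = 21)
F(b, A) = -1 + A
O = 4 (O = -1 + 5 = 4)
q = 17 (q = 21 - 1*4 = 21 - 4 = 17)
(Q(-9, -10)*(-62))*(q/(-53)) = ((⅔ + (⅓)*(-9))*(-62))*(17/(-53)) = ((⅔ - 3)*(-62))*(17*(-1/53)) = -7/3*(-62)*(-17/53) = (434/3)*(-17/53) = -7378/159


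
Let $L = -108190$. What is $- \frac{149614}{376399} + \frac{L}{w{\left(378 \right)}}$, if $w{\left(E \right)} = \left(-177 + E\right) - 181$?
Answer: $- \frac{4072560009}{752798} \approx -5409.9$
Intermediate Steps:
$w{\left(E \right)} = -358 + E$
$- \frac{149614}{376399} + \frac{L}{w{\left(378 \right)}} = - \frac{149614}{376399} - \frac{108190}{-358 + 378} = \left(-149614\right) \frac{1}{376399} - \frac{108190}{20} = - \frac{149614}{376399} - \frac{10819}{2} = - \frac{4072560009}{752798}$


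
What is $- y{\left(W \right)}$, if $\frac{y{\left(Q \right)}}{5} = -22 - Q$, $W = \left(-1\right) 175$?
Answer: $-765$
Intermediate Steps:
$W = -175$
$y{\left(Q \right)} = -110 - 5 Q$ ($y{\left(Q \right)} = 5 \left(-22 - Q\right) = -110 - 5 Q$)
$- y{\left(W \right)} = - (-110 - -875) = - (-110 + 875) = \left(-1\right) 765 = -765$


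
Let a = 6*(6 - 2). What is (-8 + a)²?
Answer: 256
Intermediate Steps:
a = 24 (a = 6*4 = 24)
(-8 + a)² = (-8 + 24)² = 16² = 256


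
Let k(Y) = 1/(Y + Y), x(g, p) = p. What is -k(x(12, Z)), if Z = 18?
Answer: -1/36 ≈ -0.027778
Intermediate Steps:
k(Y) = 1/(2*Y)
-k(x(12, Z)) = -1/(2*18) = -1*1/36 = -1/36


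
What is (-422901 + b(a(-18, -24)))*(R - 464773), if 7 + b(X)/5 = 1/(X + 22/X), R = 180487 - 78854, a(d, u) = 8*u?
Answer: 2832567942741920/18443 ≈ 1.5358e+11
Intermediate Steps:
R = 101633
b(X) = -35 + 5/(X + 22/X)
(-422901 + b(a(-18, -24)))*(R - 464773) = (-422901 + 5*(-154 + 8*(-24) - 7*(8*(-24))**2)/(22 + (8*(-24))**2))*(101633 - 464773) = (-422901 + 5*(-154 - 192 - 7*(-192)**2)/(22 + (-192)**2))*(-363140) = (-422901 + 5*(-154 - 192 - 7*36864)/(22 + 36864))*(-363140) = (-422901 + 5*(-154 - 192 - 258048)/36886)*(-363140) = (-422901 + 5*(1/36886)*(-258394))*(-363140) = (-422901 - 645985/18443)*(-363140) = -7800209128/18443*(-363140) = 2832567942741920/18443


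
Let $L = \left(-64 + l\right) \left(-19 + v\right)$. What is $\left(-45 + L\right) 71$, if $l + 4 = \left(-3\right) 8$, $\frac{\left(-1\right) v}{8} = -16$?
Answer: $-715183$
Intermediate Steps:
$v = 128$ ($v = \left(-8\right) \left(-16\right) = 128$)
$l = -28$ ($l = -4 - 24 = -28$)
$L = -10028$ ($L = \left(-64 - 28\right) \left(-19 + 128\right) = \left(-92\right) 109 = -10028$)
$\left(-45 + L\right) 71 = \left(-45 - 10028\right) 71 = \left(-10073\right) 71 = -715183$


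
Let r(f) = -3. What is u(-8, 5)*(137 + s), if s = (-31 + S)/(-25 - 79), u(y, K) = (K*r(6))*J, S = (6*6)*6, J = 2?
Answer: -210945/52 ≈ -4056.6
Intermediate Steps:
S = 216 (S = 36*6 = 216)
u(y, K) = -6*K (u(y, K) = (K*(-3))*2 = -3*K*2 = -6*K)
s = -185/104 (s = (-31 + 216)/(-25 - 79) = 185/(-104) = 185*(-1/104) = -185/104 ≈ -1.7788)
u(-8, 5)*(137 + s) = (-6*5)*(137 - 185/104) = -30*14063/104 = -210945/52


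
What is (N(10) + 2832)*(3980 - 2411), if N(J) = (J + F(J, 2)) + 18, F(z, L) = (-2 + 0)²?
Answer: 4493616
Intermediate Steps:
F(z, L) = 4 (F(z, L) = (-2)² = 4)
N(J) = 22 + J (N(J) = (J + 4) + 18 = (4 + J) + 18 = 22 + J)
(N(10) + 2832)*(3980 - 2411) = ((22 + 10) + 2832)*(3980 - 2411) = (32 + 2832)*1569 = 2864*1569 = 4493616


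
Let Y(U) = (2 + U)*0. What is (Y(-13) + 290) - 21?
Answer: 269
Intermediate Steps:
Y(U) = 0
(Y(-13) + 290) - 21 = (0 + 290) - 21 = 290 - 21 = 269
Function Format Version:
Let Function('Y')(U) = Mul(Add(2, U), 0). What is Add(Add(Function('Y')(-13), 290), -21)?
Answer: 269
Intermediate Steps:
Function('Y')(U) = 0
Add(Add(Function('Y')(-13), 290), -21) = Add(Add(0, 290), -21) = Add(290, -21) = 269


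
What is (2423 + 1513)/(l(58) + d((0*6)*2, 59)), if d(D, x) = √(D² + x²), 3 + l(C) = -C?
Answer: -1968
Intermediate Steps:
l(C) = -3 - C
(2423 + 1513)/(l(58) + d((0*6)*2, 59)) = (2423 + 1513)/((-3 - 1*58) + √(((0*6)*2)² + 59²)) = 3936/((-3 - 58) + √((0*2)² + 3481)) = 3936/(-61 + √(0² + 3481)) = 3936/(-61 + √(0 + 3481)) = 3936/(-61 + √3481) = 3936/(-61 + 59) = 3936/(-2) = 3936*(-½) = -1968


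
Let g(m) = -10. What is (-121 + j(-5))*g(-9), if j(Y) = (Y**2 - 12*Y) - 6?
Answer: 420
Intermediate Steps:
j(Y) = -6 + Y**2 - 12*Y
(-121 + j(-5))*g(-9) = (-121 + (-6 + (-5)**2 - 12*(-5)))*(-10) = (-121 + (-6 + 25 + 60))*(-10) = (-121 + 79)*(-10) = -42*(-10) = 420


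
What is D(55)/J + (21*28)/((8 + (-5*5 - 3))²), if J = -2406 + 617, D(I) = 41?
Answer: 258883/178900 ≈ 1.4471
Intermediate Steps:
J = -1789
D(55)/J + (21*28)/((8 + (-5*5 - 3))²) = 41/(-1789) + (21*28)/((8 + (-5*5 - 3))²) = 41*(-1/1789) + 588/((8 + (-25 - 3))²) = -41/1789 + 588/((8 - 28)²) = -41/1789 + 588/((-20)²) = -41/1789 + 588/400 = -41/1789 + 588*(1/400) = -41/1789 + 147/100 = 258883/178900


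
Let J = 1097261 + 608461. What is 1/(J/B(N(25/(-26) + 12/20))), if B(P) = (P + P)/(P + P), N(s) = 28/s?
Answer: 1/1705722 ≈ 5.8626e-7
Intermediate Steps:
J = 1705722
B(P) = 1 (B(P) = (2*P)/((2*P)) = (2*P)*(1/(2*P)) = 1)
1/(J/B(N(25/(-26) + 12/20))) = 1/(1705722/1) = 1/(1705722*1) = 1/1705722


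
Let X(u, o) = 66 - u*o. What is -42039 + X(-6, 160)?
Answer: -41013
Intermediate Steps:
X(u, o) = 66 - o*u
-42039 + X(-6, 160) = -42039 + (66 - 1*160*(-6)) = -42039 + (66 + 960) = -42039 + 1026 = -41013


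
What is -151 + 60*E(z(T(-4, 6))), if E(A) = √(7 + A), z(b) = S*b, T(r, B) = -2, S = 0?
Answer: -151 + 60*√7 ≈ 7.7451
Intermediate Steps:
z(b) = 0 (z(b) = 0*b = 0)
-151 + 60*E(z(T(-4, 6))) = -151 + 60*√(7 + 0) = -151 + 60*√7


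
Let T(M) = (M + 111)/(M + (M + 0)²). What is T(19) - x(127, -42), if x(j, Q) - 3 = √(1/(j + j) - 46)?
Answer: -101/38 - I*√2967482/254 ≈ -2.6579 - 6.782*I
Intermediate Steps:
x(j, Q) = 3 + √(-46 + 1/(2*j)) (x(j, Q) = 3 + √(1/(j + j) - 46) = 3 + √(1/(2*j) - 46) = 3 + √(-46 + 1/(2*j)))
T(M) = (111 + M)/(M + M²)
T(19) - x(127, -42) = (111 + 19)/(19*(1 + 19)) - (3 + √(-184 + 2/127)/2) = (1/19)*130/20 - (3 + √(-184 + 2*(1/127))/2) = (1/19)*(1/20)*130 - (3 + √(-184 + 2/127)/2) = 13/38 - (3 + √(-23366/127)/2) = 13/38 - (3 + (I*√2967482/127)/2) = 13/38 - (3 + I*√2967482/254) = 13/38 + (-3 - I*√2967482/254) = -101/38 - I*√2967482/254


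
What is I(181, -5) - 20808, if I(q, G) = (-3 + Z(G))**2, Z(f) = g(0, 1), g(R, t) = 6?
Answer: -20799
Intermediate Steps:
Z(f) = 6
I(q, G) = 9 (I(q, G) = (-3 + 6)**2 = 3**2 = 9)
I(181, -5) - 20808 = 9 - 20808 = -20799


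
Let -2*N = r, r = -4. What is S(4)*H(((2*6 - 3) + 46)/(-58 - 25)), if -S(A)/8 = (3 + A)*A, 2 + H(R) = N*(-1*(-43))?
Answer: -18816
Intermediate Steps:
N = 2 (N = -½*(-4) = 2)
H(R) = 84 (H(R) = -2 + 2*(-1*(-43)) = -2 + 2*43 = -2 + 86 = 84)
S(A) = -8*A*(3 + A) (S(A) = -8*(3 + A)*A = -8*A*(3 + A))
S(4)*H(((2*6 - 3) + 46)/(-58 - 25)) = -8*4*(3 + 4)*84 = -8*4*7*84 = -224*84 = -18816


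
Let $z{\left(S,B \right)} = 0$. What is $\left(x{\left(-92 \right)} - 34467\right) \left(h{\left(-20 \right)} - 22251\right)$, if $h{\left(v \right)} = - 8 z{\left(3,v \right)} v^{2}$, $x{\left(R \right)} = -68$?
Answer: $768438285$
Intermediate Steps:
$h{\left(v \right)} = 0$ ($h{\left(v \right)} = - 8 \cdot 0 v^{2} = \left(-8\right) 0 = 0$)
$\left(x{\left(-92 \right)} - 34467\right) \left(h{\left(-20 \right)} - 22251\right) = \left(-68 - 34467\right) \left(0 - 22251\right) = \left(-68 - 34467\right) \left(-22251\right) = \left(-34535\right) \left(-22251\right) = 768438285$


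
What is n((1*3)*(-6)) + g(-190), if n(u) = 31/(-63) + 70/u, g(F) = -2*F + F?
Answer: 3898/21 ≈ 185.62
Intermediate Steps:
g(F) = -F
n(u) = -31/63 + 70/u (n(u) = 31*(-1/63) + 70/u = -31/63 + 70/u)
n((1*3)*(-6)) + g(-190) = (-31/63 + 70/(((1*3)*(-6)))) - 1*(-190) = (-31/63 + 70/((3*(-6)))) + 190 = (-31/63 + 70/(-18)) + 190 = (-31/63 + 70*(-1/18)) + 190 = (-31/63 - 35/9) + 190 = -92/21 + 190 = 3898/21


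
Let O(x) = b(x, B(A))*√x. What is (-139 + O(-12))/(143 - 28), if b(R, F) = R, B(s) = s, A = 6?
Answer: -139/115 - 24*I*√3/115 ≈ -1.2087 - 0.36147*I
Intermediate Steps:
O(x) = x^(3/2) (O(x) = x*√x = x^(3/2))
(-139 + O(-12))/(143 - 28) = (-139 + (-12)^(3/2))/(143 - 28) = (-139 - 24*I*√3)/115 = (-139 - 24*I*√3)*(1/115) = -139/115 - 24*I*√3/115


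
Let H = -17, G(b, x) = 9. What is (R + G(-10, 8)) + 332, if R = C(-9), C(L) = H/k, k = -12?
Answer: 4109/12 ≈ 342.42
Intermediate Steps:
C(L) = 17/12 (C(L) = -17/(-12) = -17*(-1/12) = 17/12)
R = 17/12 ≈ 1.4167
(R + G(-10, 8)) + 332 = (17/12 + 9) + 332 = 125/12 + 332 = 4109/12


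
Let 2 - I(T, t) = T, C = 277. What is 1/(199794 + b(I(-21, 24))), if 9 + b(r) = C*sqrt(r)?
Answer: 199785/39912281458 - 277*sqrt(23)/39912281458 ≈ 4.9723e-6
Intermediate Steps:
I(T, t) = 2 - T
b(r) = -9 + 277*sqrt(r)
1/(199794 + b(I(-21, 24))) = 1/(199794 + (-9 + 277*sqrt(2 - 1*(-21)))) = 1/(199794 + (-9 + 277*sqrt(2 + 21))) = 1/(199794 + (-9 + 277*sqrt(23))) = 1/(199785 + 277*sqrt(23))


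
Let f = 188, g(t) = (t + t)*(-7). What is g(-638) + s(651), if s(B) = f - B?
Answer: 8469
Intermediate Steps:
g(t) = -14*t (g(t) = (2*t)*(-7) = -14*t)
s(B) = 188 - B
g(-638) + s(651) = -14*(-638) + (188 - 1*651) = 8932 + (188 - 651) = 8932 - 463 = 8469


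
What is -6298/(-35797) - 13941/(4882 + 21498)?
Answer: -332904737/944324860 ≈ -0.35253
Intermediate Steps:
-6298/(-35797) - 13941/(4882 + 21498) = -6298*(-1/35797) - 13941/26380 = 6298/35797 - 13941*1/26380 = 6298/35797 - 13941/26380 = -332904737/944324860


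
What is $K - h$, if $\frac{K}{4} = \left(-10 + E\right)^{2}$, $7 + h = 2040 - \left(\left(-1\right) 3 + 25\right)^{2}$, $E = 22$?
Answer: $-973$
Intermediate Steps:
$h = 1549$ ($h = -7 + \left(2040 - \left(\left(-1\right) 3 + 25\right)^{2}\right) = -7 + \left(2040 - \left(-3 + 25\right)^{2}\right) = -7 + \left(2040 - 22^{2}\right) = -7 + \left(2040 - 484\right) = -7 + 1556 = 1549$)
$K = 576$ ($K = 4 \left(-10 + 22\right)^{2} = 4 \cdot 12^{2} = 4 \cdot 144 = 576$)
$K - h = 576 - 1549 = -973$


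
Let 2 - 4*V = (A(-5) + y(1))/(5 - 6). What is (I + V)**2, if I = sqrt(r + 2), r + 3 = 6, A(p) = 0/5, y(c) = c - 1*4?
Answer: 81/16 - sqrt(5)/2 ≈ 3.9445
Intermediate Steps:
y(c) = -4 + c (y(c) = c - 4 = -4 + c)
A(p) = 0 (A(p) = 0*(1/5) = 0)
r = 3 (r = -3 + 6 = 3)
I = sqrt(5) (I = sqrt(3 + 2) = sqrt(5) ≈ 2.2361)
V = -1/4 (V = 1/2 - (0 + (-4 + 1))/(4*(5 - 6)) = 1/2 - (0 - 3)/(4*(-1)) = 1/2 - (-3)*(-1)/4 = 1/2 - 1/4*3 = 1/2 - 3/4 = -1/4 ≈ -0.25000)
(I + V)**2 = (sqrt(5) - 1/4)**2 = (-1/4 + sqrt(5))**2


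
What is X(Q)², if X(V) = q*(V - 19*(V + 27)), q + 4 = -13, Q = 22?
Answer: 238795209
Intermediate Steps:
q = -17 (q = -4 - 13 = -17)
X(V) = 8721 + 306*V (X(V) = -17*(V - 19*(V + 27)) = -17*(V - 19*(27 + V)) = -17*(V + (-513 - 19*V)) = -17*(-513 - 18*V) = 8721 + 306*V)
X(Q)² = (8721 + 306*22)² = (8721 + 6732)² = 15453² = 238795209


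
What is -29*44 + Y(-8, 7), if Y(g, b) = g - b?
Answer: -1291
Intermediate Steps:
-29*44 + Y(-8, 7) = -29*44 + (-8 - 1*7) = -1276 + (-8 - 7) = -1276 - 15 = -1291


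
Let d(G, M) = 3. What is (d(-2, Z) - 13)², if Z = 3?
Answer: 100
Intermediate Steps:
(d(-2, Z) - 13)² = (3 - 13)² = (-10)² = 100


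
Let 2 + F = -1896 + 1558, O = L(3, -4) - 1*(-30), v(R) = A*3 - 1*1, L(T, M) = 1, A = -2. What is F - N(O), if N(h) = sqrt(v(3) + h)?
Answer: -340 - 2*sqrt(6) ≈ -344.90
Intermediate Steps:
v(R) = -7 (v(R) = -2*3 - 1*1 = -6 - 1 = -7)
O = 31 (O = 1 - 1*(-30) = 1 + 30 = 31)
N(h) = sqrt(-7 + h)
F = -340 (F = -2 + (-1896 + 1558) = -2 - 338 = -340)
F - N(O) = -340 - sqrt(-7 + 31) = -340 - sqrt(24) = -340 - 2*sqrt(6)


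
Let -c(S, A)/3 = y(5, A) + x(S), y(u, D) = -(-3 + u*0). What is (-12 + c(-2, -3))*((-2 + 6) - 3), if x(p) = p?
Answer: -15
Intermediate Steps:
y(u, D) = 3 (y(u, D) = -(-3 + 0) = -1*(-3) = 3)
c(S, A) = -9 - 3*S (c(S, A) = -3*(3 + S) = -9 - 3*S)
(-12 + c(-2, -3))*((-2 + 6) - 3) = (-12 + (-9 - 3*(-2)))*((-2 + 6) - 3) = (-12 + (-9 + 6))*(4 - 3) = (-12 - 3)*1 = -15*1 = -15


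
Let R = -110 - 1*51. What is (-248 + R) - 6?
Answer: -415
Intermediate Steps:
R = -161 (R = -110 - 51 = -161)
(-248 + R) - 6 = (-248 - 161) - 6 = -409 - 6 = -415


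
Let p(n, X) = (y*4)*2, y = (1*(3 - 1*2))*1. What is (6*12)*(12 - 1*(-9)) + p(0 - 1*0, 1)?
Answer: 1520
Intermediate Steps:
y = 1 (y = (1*(3 - 2))*1 = (1*1)*1 = 1*1 = 1)
p(n, X) = 8 (p(n, X) = (1*4)*2 = 4*2 = 8)
(6*12)*(12 - 1*(-9)) + p(0 - 1*0, 1) = (6*12)*(12 - 1*(-9)) + 8 = 72*(12 + 9) + 8 = 72*21 + 8 = 1512 + 8 = 1520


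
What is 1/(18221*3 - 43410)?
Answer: 1/11253 ≈ 8.8865e-5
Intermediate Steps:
1/(18221*3 - 43410) = 1/(54663 - 43410) = 1/11253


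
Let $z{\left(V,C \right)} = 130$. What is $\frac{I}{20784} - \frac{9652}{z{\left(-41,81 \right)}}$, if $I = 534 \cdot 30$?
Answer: $- \frac{8271857}{112580} \approx -73.475$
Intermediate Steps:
$I = 16020$
$\frac{I}{20784} - \frac{9652}{z{\left(-41,81 \right)}} = \frac{16020}{20784} - \frac{9652}{130} = 16020 \cdot \frac{1}{20784} - \frac{4826}{65} = \frac{1335}{1732} - \frac{4826}{65} = - \frac{8271857}{112580}$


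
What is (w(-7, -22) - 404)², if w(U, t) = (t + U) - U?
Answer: 181476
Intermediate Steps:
w(U, t) = t (w(U, t) = (U + t) - U = t)
(w(-7, -22) - 404)² = (-22 - 404)² = (-426)² = 181476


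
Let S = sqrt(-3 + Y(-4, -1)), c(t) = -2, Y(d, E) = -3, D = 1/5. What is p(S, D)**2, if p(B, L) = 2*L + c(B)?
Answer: 64/25 ≈ 2.5600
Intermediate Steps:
D = 1/5 ≈ 0.20000
S = I*sqrt(6) (S = sqrt(-3 - 3) = sqrt(-6) = I*sqrt(6) ≈ 2.4495*I)
p(B, L) = -2 + 2*L (p(B, L) = 2*L - 2 = -2 + 2*L)
p(S, D)**2 = (-2 + 2*(1/5))**2 = (-2 + 2/5)**2 = (-8/5)**2 = 64/25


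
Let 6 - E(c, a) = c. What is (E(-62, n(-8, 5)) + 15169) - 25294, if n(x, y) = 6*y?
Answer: -10057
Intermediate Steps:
E(c, a) = 6 - c
(E(-62, n(-8, 5)) + 15169) - 25294 = ((6 - 1*(-62)) + 15169) - 25294 = ((6 + 62) + 15169) - 25294 = (68 + 15169) - 25294 = 15237 - 25294 = -10057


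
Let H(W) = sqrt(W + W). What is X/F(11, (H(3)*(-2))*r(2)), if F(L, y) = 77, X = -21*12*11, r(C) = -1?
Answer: -36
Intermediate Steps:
H(W) = sqrt(2)*sqrt(W) (H(W) = sqrt(2*W) = sqrt(2)*sqrt(W))
X = -2772 (X = -252*11 = -2772)
X/F(11, (H(3)*(-2))*r(2)) = -2772/77 = -2772*1/77 = -36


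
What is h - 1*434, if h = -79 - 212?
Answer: -725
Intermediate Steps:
h = -291
h - 1*434 = -291 - 1*434 = -291 - 434 = -725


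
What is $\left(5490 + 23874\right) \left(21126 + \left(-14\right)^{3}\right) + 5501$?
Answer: $539774549$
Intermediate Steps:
$\left(5490 + 23874\right) \left(21126 + \left(-14\right)^{3}\right) + 5501 = 29364 \left(21126 - 2744\right) + 5501 = 29364 \cdot 18382 + 5501 = 539769048 + 5501 = 539774549$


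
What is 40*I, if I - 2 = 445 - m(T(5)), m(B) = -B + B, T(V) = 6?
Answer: 17880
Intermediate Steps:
m(B) = 0
I = 447 (I = 2 + (445 - 1*0) = 2 + (445 + 0) = 2 + 445 = 447)
40*I = 40*447 = 17880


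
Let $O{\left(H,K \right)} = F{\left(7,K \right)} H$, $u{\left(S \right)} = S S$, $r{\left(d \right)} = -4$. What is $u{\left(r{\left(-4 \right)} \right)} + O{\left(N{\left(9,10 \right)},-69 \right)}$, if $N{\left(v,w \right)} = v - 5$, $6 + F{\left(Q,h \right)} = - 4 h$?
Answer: $1096$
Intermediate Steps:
$F{\left(Q,h \right)} = -6 - 4 h$
$u{\left(S \right)} = S^{2}$
$N{\left(v,w \right)} = -5 + v$
$O{\left(H,K \right)} = H \left(-6 - 4 K\right)$ ($O{\left(H,K \right)} = \left(-6 - 4 K\right) H = H \left(-6 - 4 K\right)$)
$u{\left(r{\left(-4 \right)} \right)} + O{\left(N{\left(9,10 \right)},-69 \right)} = \left(-4\right)^{2} - 2 \left(-5 + 9\right) \left(3 + 2 \left(-69\right)\right) = 16 - 8 \left(3 - 138\right) = 16 - 8 \left(-135\right) = 16 + 1080 = 1096$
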